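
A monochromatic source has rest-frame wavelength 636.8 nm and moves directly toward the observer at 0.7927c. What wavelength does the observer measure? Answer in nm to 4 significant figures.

Relativistic Doppler: λ_obs = λ_src √((1−β)/(1+β))
= 636.8 × √(0.207300/1.79270) = 636.8 × 0.340052 = 216.5 nm

λ_obs ≈ 216.5 nm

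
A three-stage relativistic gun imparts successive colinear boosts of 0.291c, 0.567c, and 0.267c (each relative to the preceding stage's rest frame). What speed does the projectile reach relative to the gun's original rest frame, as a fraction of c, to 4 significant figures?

u ≈ 0.8386c

Compose boost 2: (0.567 + 0.291)/(1 + 0.567×0.291) = 0.8580/1.16500 = 0.736483
Compose boost 3: (0.267 + 0.736483)/(1 + 0.267×0.736483) = 1.00348/1.19664 = 0.8386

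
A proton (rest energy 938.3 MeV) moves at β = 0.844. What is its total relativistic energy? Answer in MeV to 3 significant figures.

γ = 1/√(1 − 0.844²) = 1.8645
E = γm₀c² = 1.8645 × 938.3 MeV = 1750 MeV

E ≈ 1750 MeV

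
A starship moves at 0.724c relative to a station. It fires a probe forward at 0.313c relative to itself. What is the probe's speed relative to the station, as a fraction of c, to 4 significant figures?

u ≈ 0.8454c

Relativistic velocity addition: u = (u' + v)/(1 + u'v/c²)
= (0.313 + 0.724)/(1 + 0.313×0.724) = 1.037/1.22661 = 0.8454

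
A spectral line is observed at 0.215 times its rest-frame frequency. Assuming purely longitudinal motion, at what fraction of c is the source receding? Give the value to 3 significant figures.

β ≈ 0.912

f_obs/f_src = √((1−β)/(1+β)) = 0.215  ⇒  (1−β)/(1+β) = 0.046225
β = |1 − D²|/(1 + D²) = |1 − 0.046225|/(1 + 0.046225) = 0.912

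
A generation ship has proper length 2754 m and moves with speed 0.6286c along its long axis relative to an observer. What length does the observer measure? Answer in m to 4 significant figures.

L ≈ 2142 m

γ = 1/√(1 − 0.6286²) = 1.28580
Length contraction: L = L₀/γ = 2754/1.28580 = 2142 m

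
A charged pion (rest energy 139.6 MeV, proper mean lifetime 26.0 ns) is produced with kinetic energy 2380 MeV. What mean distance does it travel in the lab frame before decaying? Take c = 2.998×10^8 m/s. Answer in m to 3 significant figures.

d ≈ 140 m

γ = 1 + K/(m₀c²) = 1 + 2380/139.6 = 18.049
β = √(1 − 1/γ²) = 0.99846
Dilated lifetime: γτ₀ = 18.049 × 26.0 ns = 469.27 ns
d = βc·γτ₀ = 0.99846 × (2.998×10^8 m/s) × 4.6927×10^-7 s = 140 m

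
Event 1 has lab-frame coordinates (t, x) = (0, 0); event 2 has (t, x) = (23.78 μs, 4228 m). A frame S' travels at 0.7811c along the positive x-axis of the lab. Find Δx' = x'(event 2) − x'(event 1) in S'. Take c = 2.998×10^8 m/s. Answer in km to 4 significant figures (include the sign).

Δx' ≈ -2.147 km

γ = 1/√(1 − 0.7811²) = 1.60152
Δx' = γ(Δx − vΔt) = 1.60152 × (4228 m − 0.7811×(2.998×10^8 m/s)×23.78×10^-6 s)
= 1.60152 × (-1340.65 m) = -2.147 km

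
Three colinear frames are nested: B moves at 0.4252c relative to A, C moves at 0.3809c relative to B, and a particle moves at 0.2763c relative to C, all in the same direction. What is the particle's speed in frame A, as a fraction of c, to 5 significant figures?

Compose boost 2: (0.3809 + 0.4252)/(1 + 0.3809×0.4252) = 0.80610/1.161959 = 0.6937424
Compose boost 3: (0.2763 + 0.6937424)/(1 + 0.2763×0.6937424) = 0.9700424/1.191681 = 0.81401

u ≈ 0.81401c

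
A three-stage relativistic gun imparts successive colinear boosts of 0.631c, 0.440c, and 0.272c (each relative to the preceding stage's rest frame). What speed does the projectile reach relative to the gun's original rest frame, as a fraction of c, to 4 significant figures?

Compose boost 2: (0.440 + 0.631)/(1 + 0.440×0.631) = 1.071/1.27764 = 0.838264
Compose boost 3: (0.272 + 0.838264)/(1 + 0.272×0.838264) = 1.11026/1.22801 = 0.9041

u ≈ 0.9041c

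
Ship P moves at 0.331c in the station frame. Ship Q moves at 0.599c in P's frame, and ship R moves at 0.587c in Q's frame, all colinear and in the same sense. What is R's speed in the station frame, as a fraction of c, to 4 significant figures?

u ≈ 0.9365c

Compose boost 2: (0.599 + 0.331)/(1 + 0.599×0.331) = 0.9300/1.19827 = 0.776120
Compose boost 3: (0.587 + 0.776120)/(1 + 0.587×0.776120) = 1.36312/1.45558 = 0.9365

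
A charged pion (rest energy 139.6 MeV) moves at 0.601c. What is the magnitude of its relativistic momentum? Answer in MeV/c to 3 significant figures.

γ = 1/√(1 − 0.601²) = 1.2512
p = γβm₀c = 1.2512 × 0.601 × 139.6 MeV/c = 105 MeV/c

p ≈ 105 MeV/c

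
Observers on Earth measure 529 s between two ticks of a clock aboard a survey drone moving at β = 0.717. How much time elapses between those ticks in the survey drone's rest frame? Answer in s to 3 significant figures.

τ₀ ≈ 369 s

γ = 1/√(1 − 0.717²) = 1.4346
Proper time: τ₀ = Δt/γ = 529/1.4346 = 369 s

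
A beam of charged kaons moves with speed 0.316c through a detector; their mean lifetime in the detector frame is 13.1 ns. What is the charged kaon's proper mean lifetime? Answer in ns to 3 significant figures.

γ = 1/√(1 − 0.316²) = 1.0540
Proper time: τ₀ = Δt/γ = 13.1/1.0540 = 12.4 ns

τ₀ ≈ 12.4 ns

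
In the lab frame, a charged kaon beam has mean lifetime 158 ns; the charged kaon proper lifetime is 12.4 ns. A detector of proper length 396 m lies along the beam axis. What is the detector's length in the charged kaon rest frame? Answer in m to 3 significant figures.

L ≈ 31.1 m

Time dilation ⇒ γ = Δt/τ₀ = 158/12.4 = 12.742
Length contraction: L = L₀/γ = 396/12.742 = 31.1 m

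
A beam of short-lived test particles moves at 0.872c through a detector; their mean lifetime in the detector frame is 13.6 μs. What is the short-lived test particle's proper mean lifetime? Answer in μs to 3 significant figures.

τ₀ ≈ 6.66 μs

γ = 1/√(1 − 0.872²) = 2.0429
Proper time: τ₀ = Δt/γ = 13.6/2.0429 = 6.66 μs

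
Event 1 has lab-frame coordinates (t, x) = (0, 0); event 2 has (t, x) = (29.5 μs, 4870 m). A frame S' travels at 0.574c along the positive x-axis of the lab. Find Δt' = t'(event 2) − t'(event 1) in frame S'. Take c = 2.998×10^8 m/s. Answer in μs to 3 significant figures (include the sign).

Δt' ≈ 24.6 μs

γ = 1/√(1 − 0.574²) = 1.2212
Δt' = γ(Δt − vΔx/c²) = 1.2212 × (29.5 μs − 0.574×4870 m / (2.998×10^8 m/s))
= 1.2212 × (20.176 μs) = 24.6 μs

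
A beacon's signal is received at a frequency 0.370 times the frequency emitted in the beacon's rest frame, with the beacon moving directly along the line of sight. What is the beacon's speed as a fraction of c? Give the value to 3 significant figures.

β ≈ 0.759

f_obs/f_src = √((1−β)/(1+β)) = 0.370  ⇒  (1−β)/(1+β) = 0.13690
β = |1 − D²|/(1 + D²) = |1 − 0.13690|/(1 + 0.13690) = 0.759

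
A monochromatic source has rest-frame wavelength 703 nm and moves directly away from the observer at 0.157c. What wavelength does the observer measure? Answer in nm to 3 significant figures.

Relativistic Doppler: λ_obs = λ_src √((1+β)/(1−β))
= 703 × √(1.1570/0.84300) = 703 × 1.1715 = 824 nm

λ_obs ≈ 824 nm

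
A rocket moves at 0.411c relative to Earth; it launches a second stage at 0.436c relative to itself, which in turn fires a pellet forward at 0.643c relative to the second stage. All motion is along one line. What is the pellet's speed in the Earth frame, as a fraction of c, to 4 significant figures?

Compose boost 2: (0.436 + 0.411)/(1 + 0.436×0.411) = 0.8470/1.17920 = 0.718286
Compose boost 3: (0.643 + 0.718286)/(1 + 0.643×0.718286) = 1.36129/1.46186 = 0.9312

u ≈ 0.9312c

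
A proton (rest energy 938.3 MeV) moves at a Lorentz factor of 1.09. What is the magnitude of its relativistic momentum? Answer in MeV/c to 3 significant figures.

p ≈ 407 MeV/c

β = √(1 − 1/γ²) = √(1 − 1/1.09²) = 0.39789
p = γβm₀c = 1.09 × 0.39789 × 938.3 MeV/c = 407 MeV/c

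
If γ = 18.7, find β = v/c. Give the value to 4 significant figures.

β ≈ 0.9986

β = √(1 − 1/γ²) = √(1 − 1/18.7²) = √(0.997140) = 0.9986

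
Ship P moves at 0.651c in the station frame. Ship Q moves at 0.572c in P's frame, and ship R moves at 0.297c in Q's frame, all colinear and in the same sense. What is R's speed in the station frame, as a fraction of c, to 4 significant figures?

Compose boost 2: (0.572 + 0.651)/(1 + 0.572×0.651) = 1.223/1.37237 = 0.891158
Compose boost 3: (0.297 + 0.891158)/(1 + 0.297×0.891158) = 1.18816/1.26467 = 0.9395

u ≈ 0.9395c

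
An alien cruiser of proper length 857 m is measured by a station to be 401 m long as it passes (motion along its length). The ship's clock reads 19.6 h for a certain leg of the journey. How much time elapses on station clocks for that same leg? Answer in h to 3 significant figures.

Δt ≈ 41.9 h

Length contraction ⇒ γ = L₀/L = 857/401 = 2.1372
Time dilation: Δt = γτ₀ = 2.1372 × 19.6 h = 41.9 h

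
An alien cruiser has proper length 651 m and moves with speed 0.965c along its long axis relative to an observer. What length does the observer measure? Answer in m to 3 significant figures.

L ≈ 171 m

γ = 1/√(1 − 0.965²) = 3.8132
Length contraction: L = L₀/γ = 651/3.8132 = 171 m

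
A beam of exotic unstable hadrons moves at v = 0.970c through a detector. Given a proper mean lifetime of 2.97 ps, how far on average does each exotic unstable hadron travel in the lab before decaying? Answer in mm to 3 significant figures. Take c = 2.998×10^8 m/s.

γ = 1/√(1 − 0.970²) = 4.1135
Dilated lifetime: Δt = γτ₀ = 4.1135 × 2.97 ps = 12.217 ps
d = vΔt = 0.970c × 12.217 ps = 2.9081×10^8 m/s × 1.2217×10^-11 s = 3.55 mm

d ≈ 3.55 mm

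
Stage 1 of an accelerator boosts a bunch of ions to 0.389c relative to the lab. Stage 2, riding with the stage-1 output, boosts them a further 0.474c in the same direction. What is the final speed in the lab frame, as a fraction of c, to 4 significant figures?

Compose boost 2: (0.474 + 0.389)/(1 + 0.474×0.389) = 0.8630/1.18439 = 0.7286

u ≈ 0.7286c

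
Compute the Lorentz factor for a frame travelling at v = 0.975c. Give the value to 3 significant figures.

γ = 1/√(1 − β²) = 1/√(1 − 0.975²) = 1/√(0.049375) = 4.50

γ ≈ 4.50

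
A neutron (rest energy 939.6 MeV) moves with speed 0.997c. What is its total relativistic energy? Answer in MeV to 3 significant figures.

E ≈ 12100 MeV

γ = 1/√(1 − 0.997²) = 12.920
E = γm₀c² = 12.920 × 939.6 MeV = 12100 MeV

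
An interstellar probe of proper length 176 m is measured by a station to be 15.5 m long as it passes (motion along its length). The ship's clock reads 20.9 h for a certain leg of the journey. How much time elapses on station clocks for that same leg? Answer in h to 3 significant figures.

Δt ≈ 237 h

Length contraction ⇒ γ = L₀/L = 176/15.5 = 11.355
Time dilation: Δt = γτ₀ = 11.355 × 20.9 h = 237 h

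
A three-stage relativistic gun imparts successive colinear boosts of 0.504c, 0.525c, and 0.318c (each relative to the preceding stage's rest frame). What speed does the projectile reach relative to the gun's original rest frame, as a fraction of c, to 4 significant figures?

u ≈ 0.8991c

Compose boost 2: (0.525 + 0.504)/(1 + 0.525×0.504) = 1.029/1.26460 = 0.813696
Compose boost 3: (0.318 + 0.813696)/(1 + 0.318×0.813696) = 1.13170/1.25876 = 0.8991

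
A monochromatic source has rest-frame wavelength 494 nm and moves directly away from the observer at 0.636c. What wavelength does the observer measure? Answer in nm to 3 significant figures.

λ_obs ≈ 1050 nm

Relativistic Doppler: λ_obs = λ_src √((1+β)/(1−β))
= 494 × √(1.6360/0.36400) = 494 × 2.1200 = 1050 nm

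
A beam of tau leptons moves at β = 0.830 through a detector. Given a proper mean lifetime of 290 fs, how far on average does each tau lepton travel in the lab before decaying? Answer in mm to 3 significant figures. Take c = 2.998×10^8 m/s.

γ = 1/√(1 − 0.830²) = 1.7929
Dilated lifetime: Δt = γτ₀ = 1.7929 × 290 fs = 519.93 fs
d = vΔt = 0.830c × 519.93 fs = 2.4883×10^8 m/s × 5.1993×10^-13 s = 0.129 mm

d ≈ 0.129 mm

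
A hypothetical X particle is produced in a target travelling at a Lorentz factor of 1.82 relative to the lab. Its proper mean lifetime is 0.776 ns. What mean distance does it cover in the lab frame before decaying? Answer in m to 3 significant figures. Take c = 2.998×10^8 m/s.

β = √(1 − 1/γ²) = √(1 − 1/1.82²) = 0.83553
Dilated lifetime: Δt = γτ₀ = 1.82 × 0.776 ns = 1.4123 ns
d = vΔt = 0.83553c × 1.4123 ns = 2.5049×10^8 m/s × 1.4123×10^-9 s = 0.354 m

d ≈ 0.354 m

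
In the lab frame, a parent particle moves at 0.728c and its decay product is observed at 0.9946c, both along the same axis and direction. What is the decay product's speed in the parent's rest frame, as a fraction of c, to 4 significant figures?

Inverse velocity addition: u' = (u − v)/(1 − uv/c²)
= (0.9946 − 0.728)/(1 − 0.9946×0.728) = 0.2666/0.275931 = 0.9662

u' ≈ 0.9662c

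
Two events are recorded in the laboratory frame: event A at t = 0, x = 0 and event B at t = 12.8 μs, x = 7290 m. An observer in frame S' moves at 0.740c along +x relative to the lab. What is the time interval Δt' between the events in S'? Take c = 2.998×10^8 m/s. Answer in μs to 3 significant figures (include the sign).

Δt' ≈ -7.72 μs

γ = 1/√(1 − 0.740²) = 1.4868
Δt' = γ(Δt − vΔx/c²) = 1.4868 × (12.8 μs − 0.740×7290 m / (2.998×10^8 m/s))
= 1.4868 × (-5.1940 μs) = -7.72 μs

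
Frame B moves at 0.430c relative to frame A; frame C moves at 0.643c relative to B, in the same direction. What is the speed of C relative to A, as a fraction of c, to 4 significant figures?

Compose boost 2: (0.643 + 0.430)/(1 + 0.643×0.430) = 1.073/1.27649 = 0.8406

u ≈ 0.8406c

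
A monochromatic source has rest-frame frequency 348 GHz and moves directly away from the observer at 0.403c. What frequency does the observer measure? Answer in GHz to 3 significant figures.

Relativistic Doppler: f_obs = f_src √((1−β)/(1+β))
= 348 × √(0.59700/1.4030) = 348 × 0.65232 = 227 GHz

f_obs ≈ 227 GHz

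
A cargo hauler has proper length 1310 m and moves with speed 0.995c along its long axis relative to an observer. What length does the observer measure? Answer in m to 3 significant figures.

L ≈ 131 m

γ = 1/√(1 − 0.995²) = 10.013
Length contraction: L = L₀/γ = 1310/10.013 = 131 m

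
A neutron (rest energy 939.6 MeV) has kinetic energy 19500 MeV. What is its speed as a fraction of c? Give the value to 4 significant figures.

γ = 1 + K/(m₀c²) = 1 + 19500/939.6 = 21.7535
β = √(1 − 1/γ²) = 0.9989

β ≈ 0.9989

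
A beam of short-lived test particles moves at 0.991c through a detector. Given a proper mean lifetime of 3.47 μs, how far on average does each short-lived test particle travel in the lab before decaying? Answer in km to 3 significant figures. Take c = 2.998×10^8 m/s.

γ = 1/√(1 − 0.991²) = 7.4704
Dilated lifetime: Δt = γτ₀ = 7.4704 × 3.47 μs = 25.922 μs
d = vΔt = 0.991c × 25.922 μs = 2.9710×10^8 m/s × 2.5922×10^-5 s = 7.70 km

d ≈ 7.70 km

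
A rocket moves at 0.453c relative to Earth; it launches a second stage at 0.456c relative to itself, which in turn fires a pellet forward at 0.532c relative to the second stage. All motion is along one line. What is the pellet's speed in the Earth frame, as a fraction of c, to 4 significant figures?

Compose boost 2: (0.456 + 0.453)/(1 + 0.456×0.453) = 0.9090/1.20657 = 0.753377
Compose boost 3: (0.532 + 0.753377)/(1 + 0.532×0.753377) = 1.28538/1.40080 = 0.9176

u ≈ 0.9176c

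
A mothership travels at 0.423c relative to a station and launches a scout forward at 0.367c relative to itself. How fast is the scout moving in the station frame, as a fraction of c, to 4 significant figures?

Compose boost 2: (0.367 + 0.423)/(1 + 0.367×0.423) = 0.7900/1.15524 = 0.6838

u ≈ 0.6838c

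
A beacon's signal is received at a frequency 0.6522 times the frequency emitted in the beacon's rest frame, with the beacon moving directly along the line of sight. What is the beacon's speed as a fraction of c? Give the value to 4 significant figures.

f_obs/f_src = √((1−β)/(1+β)) = 0.6522  ⇒  (1−β)/(1+β) = 0.425365
β = |1 − D²|/(1 + D²) = |1 − 0.425365|/(1 + 0.425365) = 0.4031

β ≈ 0.4031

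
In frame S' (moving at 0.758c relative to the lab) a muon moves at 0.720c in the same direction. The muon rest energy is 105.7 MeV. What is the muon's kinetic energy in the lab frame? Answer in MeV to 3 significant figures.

K ≈ 255 MeV

u_lab = (0.720 + 0.758)/(1 + 0.720×0.758) = 0.956164
γ = 1/√(1 − 0.956164²) = 3.4149
K = (γ − 1)m₀c² = (3.4149 − 1) × 105.7 = 2.4149 × 105.7 = 255 MeV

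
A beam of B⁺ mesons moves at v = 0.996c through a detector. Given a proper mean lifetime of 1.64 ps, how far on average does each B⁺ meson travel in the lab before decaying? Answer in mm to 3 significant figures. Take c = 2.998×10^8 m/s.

γ = 1/√(1 − 0.996²) = 11.192
Dilated lifetime: Δt = γτ₀ = 11.192 × 1.64 ps = 18.354 ps
d = vΔt = 0.996c × 18.354 ps = 2.9860×10^8 m/s × 1.8354×10^-11 s = 5.48 mm

d ≈ 5.48 mm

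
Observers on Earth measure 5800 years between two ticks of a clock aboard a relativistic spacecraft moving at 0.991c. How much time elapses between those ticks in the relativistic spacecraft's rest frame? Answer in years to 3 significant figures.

γ = 1/√(1 − 0.991²) = 7.4704
Proper time: τ₀ = Δt/γ = 5800/7.4704 = 776 years

τ₀ ≈ 776 years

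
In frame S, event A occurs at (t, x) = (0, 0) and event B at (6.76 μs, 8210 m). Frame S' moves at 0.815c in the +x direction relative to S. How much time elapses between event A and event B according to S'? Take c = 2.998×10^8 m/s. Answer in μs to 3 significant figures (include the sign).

γ = 1/√(1 − 0.815²) = 1.7257
Δt' = γ(Δt − vΔx/c²) = 1.7257 × (6.76 μs − 0.815×8210 m / (2.998×10^8 m/s))
= 1.7257 × (-15.559 μs) = -26.9 μs

Δt' ≈ -26.9 μs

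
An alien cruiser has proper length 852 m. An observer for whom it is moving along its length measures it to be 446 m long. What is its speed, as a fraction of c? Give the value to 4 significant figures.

β ≈ 0.8520

γ = L₀/L = 852/446 = 1.91031
β = √(1 − 1/γ²) = 0.8520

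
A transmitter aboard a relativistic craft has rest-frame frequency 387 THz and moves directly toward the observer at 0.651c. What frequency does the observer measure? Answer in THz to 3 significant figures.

Relativistic Doppler: f_obs = f_src √((1+β)/(1−β))
= 387 × √(1.6510/0.34900) = 387 × 2.1750 = 842 THz

f_obs ≈ 842 THz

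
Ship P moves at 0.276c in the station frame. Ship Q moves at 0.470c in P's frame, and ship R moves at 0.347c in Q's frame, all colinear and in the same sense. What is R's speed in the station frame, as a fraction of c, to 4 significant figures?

Compose boost 2: (0.470 + 0.276)/(1 + 0.470×0.276) = 0.7460/1.12972 = 0.660341
Compose boost 3: (0.347 + 0.660341)/(1 + 0.347×0.660341) = 1.00734/1.22914 = 0.8196

u ≈ 0.8196c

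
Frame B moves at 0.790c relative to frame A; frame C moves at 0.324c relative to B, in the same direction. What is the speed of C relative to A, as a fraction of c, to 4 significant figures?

u ≈ 0.8870c

Compose boost 2: (0.324 + 0.790)/(1 + 0.324×0.790) = 1.114/1.25596 = 0.8870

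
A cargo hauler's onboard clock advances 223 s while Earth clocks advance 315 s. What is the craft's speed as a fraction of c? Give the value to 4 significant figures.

β ≈ 0.7063

γ = Δt/τ₀ = 315/223 = 1.41256
β = √(1 − 1/γ²) = √(1 − 1/1.41256²) = 0.7063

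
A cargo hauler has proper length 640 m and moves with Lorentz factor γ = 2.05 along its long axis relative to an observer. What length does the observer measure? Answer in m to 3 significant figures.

L ≈ 312 m

γ = 2.05 (given)
Length contraction: L = L₀/γ = 640/2.05 = 312 m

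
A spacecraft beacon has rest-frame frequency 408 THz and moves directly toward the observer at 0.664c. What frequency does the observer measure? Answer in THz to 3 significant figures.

f_obs ≈ 908 THz

Relativistic Doppler: f_obs = f_src √((1+β)/(1−β))
= 408 × √(1.6640/0.33600) = 408 × 2.2254 = 908 THz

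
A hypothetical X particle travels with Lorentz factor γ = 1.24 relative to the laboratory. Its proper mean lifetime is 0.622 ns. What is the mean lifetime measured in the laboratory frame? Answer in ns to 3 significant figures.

Δt ≈ 0.771 ns

γ = 1.24 (given)
Time dilation: Δt = γτ₀ = 1.24 × 0.622 ns = 0.771 ns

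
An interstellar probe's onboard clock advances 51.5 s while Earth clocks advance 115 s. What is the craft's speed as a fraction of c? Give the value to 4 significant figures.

β ≈ 0.8941

γ = Δt/τ₀ = 115/51.5 = 2.23301
β = √(1 − 1/γ²) = √(1 − 1/2.23301²) = 0.8941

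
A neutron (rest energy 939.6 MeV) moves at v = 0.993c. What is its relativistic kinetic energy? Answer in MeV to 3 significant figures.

K ≈ 7020 MeV

γ = 1/√(1 − 0.993²) = 8.4664
K = (γ − 1)m₀c² = (8.4664 − 1) × 939.6 MeV = 7.4664 × 939.6 MeV = 7020 MeV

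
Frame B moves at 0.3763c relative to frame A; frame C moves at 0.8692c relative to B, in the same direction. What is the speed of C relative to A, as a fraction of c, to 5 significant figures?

Compose boost 2: (0.8692 + 0.3763)/(1 + 0.8692×0.3763) = 1.2455/1.327080 = 0.93853

u ≈ 0.93853c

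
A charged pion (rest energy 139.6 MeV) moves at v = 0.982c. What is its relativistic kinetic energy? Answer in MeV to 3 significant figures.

γ = 1/√(1 − 0.982²) = 5.2943
K = (γ − 1)m₀c² = (5.2943 − 1) × 139.6 MeV = 4.2943 × 139.6 MeV = 599 MeV

K ≈ 599 MeV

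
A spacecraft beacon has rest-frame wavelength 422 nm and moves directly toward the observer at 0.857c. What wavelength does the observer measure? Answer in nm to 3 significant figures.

Relativistic Doppler: λ_obs = λ_src √((1−β)/(1+β))
= 422 × √(0.14300/1.8570) = 422 × 0.27750 = 117 nm

λ_obs ≈ 117 nm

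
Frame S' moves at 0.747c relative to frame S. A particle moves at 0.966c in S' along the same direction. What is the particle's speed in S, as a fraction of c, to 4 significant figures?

u ≈ 0.9950c

Relativistic velocity addition: u = (u' + v)/(1 + u'v/c²)
= (0.966 + 0.747)/(1 + 0.966×0.747) = 1.713/1.72160 = 0.9950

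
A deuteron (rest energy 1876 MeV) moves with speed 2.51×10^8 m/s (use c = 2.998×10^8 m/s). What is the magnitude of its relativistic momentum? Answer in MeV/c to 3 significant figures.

β = v/c = 2.51×10^8 / 2.998×10^8 = 0.83722
γ = 1/√(1 − 0.83722²) = 1.8286
p = γβm₀c = 1.8286 × 0.83722 × 1876 MeV/c = 2870 MeV/c

p ≈ 2870 MeV/c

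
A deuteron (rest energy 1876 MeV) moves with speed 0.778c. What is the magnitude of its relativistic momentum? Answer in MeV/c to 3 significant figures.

γ = 1/√(1 − 0.778²) = 1.5917
p = γβm₀c = 1.5917 × 0.778 × 1876 MeV/c = 2320 MeV/c

p ≈ 2320 MeV/c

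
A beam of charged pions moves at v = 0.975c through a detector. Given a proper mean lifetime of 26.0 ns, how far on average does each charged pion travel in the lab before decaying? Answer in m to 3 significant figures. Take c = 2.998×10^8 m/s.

γ = 1/√(1 − 0.975²) = 4.5004
Dilated lifetime: Δt = γτ₀ = 4.5004 × 26.0 ns = 117.01 ns
d = vΔt = 0.975c × 117.01 ns = 2.9230×10^8 m/s × 1.1701×10^-7 s = 34.2 m

d ≈ 34.2 m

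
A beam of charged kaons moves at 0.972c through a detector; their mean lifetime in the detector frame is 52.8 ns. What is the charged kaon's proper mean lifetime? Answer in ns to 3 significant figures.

τ₀ ≈ 12.4 ns

γ = 1/√(1 − 0.972²) = 4.2557
Proper time: τ₀ = Δt/γ = 52.8/4.2557 = 12.4 ns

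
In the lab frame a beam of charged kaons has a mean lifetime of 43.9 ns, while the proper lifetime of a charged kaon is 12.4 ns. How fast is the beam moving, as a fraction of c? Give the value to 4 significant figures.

β ≈ 0.9593

γ = Δt/τ₀ = 43.9/12.4 = 3.54032
β = √(1 − 1/γ²) = √(1 − 1/3.54032²) = 0.9593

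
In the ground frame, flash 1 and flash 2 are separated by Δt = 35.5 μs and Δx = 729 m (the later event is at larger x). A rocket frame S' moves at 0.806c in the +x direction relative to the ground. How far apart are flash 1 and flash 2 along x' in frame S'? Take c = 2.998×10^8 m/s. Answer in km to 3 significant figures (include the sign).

γ = 1/√(1 − 0.806²) = 1.6894
Δx' = γ(Δx − vΔt) = 1.6894 × (729 m − 0.806×(2.998×10^8 m/s)×35.5×10^-6 s)
= 1.6894 × (-7849.2 m) = -13.3 km

Δx' ≈ -13.3 km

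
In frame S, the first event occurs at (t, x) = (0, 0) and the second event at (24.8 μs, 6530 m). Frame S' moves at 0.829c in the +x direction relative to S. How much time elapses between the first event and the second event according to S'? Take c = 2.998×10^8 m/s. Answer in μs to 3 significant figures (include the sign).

γ = 1/√(1 − 0.829²) = 1.7881
Δt' = γ(Δt − vΔx/c²) = 1.7881 × (24.8 μs − 0.829×6530 m / (2.998×10^8 m/s))
= 1.7881 × (6.7434 μs) = 12.1 μs

Δt' ≈ 12.1 μs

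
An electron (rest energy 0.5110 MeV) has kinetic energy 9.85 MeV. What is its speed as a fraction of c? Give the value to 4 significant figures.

β ≈ 0.9988

γ = 1 + K/(m₀c²) = 1 + 9.85/0.5110 = 20.2759
β = √(1 − 1/γ²) = 0.9988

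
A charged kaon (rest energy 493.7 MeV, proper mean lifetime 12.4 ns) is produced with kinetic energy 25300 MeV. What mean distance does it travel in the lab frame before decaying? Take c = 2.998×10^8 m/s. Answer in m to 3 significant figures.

γ = 1 + K/(m₀c²) = 1 + 25300/493.7 = 52.246
β = √(1 − 1/γ²) = 0.99982
Dilated lifetime: γτ₀ = 52.246 × 12.4 ns = 647.85 ns
d = βc·γτ₀ = 0.99982 × (2.998×10^8 m/s) × 6.4785×10^-7 s = 194 m

d ≈ 194 m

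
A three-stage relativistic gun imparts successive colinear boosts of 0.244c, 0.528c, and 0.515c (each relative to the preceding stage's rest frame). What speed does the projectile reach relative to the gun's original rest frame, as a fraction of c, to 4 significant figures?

u ≈ 0.8866c

Compose boost 2: (0.528 + 0.244)/(1 + 0.528×0.244) = 0.7720/1.12883 = 0.683893
Compose boost 3: (0.515 + 0.683893)/(1 + 0.515×0.683893) = 1.19889/1.35220 = 0.8866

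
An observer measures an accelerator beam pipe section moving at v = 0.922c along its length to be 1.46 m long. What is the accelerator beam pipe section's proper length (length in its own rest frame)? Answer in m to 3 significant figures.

γ = 1/√(1 − 0.922²) = 2.5827
L₀ = γL = 2.5827 × 1.46 = 3.77 m

L₀ ≈ 3.77 m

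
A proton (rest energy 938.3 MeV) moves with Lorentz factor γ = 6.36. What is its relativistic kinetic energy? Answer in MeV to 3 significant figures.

γ = 6.36 (given)
K = (γ − 1)m₀c² = (6.36 − 1) × 938.3 MeV = 5.3600 × 938.3 MeV = 5030 MeV

K ≈ 5030 MeV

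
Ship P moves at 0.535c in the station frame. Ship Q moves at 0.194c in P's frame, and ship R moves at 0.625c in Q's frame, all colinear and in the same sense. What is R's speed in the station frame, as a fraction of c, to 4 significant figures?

u ≈ 0.9099c

Compose boost 2: (0.194 + 0.535)/(1 + 0.194×0.535) = 0.7290/1.10379 = 0.660452
Compose boost 3: (0.625 + 0.660452)/(1 + 0.625×0.660452) = 1.28545/1.41278 = 0.9099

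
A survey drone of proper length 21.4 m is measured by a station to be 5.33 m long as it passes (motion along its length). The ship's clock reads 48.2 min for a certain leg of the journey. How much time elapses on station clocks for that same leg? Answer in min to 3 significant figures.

Δt ≈ 194 min

Length contraction ⇒ γ = L₀/L = 21.4/5.33 = 4.0150
Time dilation: Δt = γτ₀ = 4.0150 × 48.2 min = 194 min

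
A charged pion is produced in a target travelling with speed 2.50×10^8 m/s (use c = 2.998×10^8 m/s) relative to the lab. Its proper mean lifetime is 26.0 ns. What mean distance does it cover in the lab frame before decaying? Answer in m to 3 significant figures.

β = v/c = 2.50×10^8 / 2.998×10^8 = 0.83389
γ = 1/√(1 − 0.83389²) = 1.8118
Dilated lifetime: Δt = γτ₀ = 1.8118 × 26.0 ns = 47.107 ns
d = vΔt = 0.83389c × 47.107 ns = 2.5000×10^8 m/s × 4.7107×10^-8 s = 11.8 m

d ≈ 11.8 m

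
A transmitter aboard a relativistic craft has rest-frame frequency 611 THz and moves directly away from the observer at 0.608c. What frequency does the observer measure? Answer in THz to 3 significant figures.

f_obs ≈ 302 THz

Relativistic Doppler: f_obs = f_src √((1−β)/(1+β))
= 611 × √(0.39200/1.6080) = 611 × 0.49374 = 302 THz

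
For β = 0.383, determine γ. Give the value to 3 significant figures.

γ ≈ 1.08

γ = 1/√(1 − β²) = 1/√(1 − 0.383²) = 1/√(0.85331) = 1.08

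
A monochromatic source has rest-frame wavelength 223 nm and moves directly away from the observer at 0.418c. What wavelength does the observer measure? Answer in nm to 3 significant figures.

λ_obs ≈ 348 nm

Relativistic Doppler: λ_obs = λ_src √((1+β)/(1−β))
= 223 × √(1.4180/0.58200) = 223 × 1.5609 = 348 nm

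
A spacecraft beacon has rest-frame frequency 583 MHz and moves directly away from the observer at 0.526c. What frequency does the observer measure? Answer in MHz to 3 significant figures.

f_obs ≈ 325 MHz

Relativistic Doppler: f_obs = f_src √((1−β)/(1+β))
= 583 × √(0.47400/1.5260) = 583 × 0.55733 = 325 MHz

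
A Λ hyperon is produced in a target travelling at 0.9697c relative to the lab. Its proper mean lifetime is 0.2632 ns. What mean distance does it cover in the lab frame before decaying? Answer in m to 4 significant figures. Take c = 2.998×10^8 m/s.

d ≈ 0.3132 m

γ = 1/√(1 − 0.9697²) = 4.09335
Dilated lifetime: Δt = γτ₀ = 4.09335 × 0.2632 ns = 1.07737 ns
d = vΔt = 0.9697c × 1.07737 ns = 2.90716×10^8 m/s × 1.07737×10^-9 s = 0.3132 m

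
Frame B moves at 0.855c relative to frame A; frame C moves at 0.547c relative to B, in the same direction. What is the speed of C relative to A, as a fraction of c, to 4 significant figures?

Compose boost 2: (0.547 + 0.855)/(1 + 0.547×0.855) = 1.402/1.46768 = 0.9552

u ≈ 0.9552c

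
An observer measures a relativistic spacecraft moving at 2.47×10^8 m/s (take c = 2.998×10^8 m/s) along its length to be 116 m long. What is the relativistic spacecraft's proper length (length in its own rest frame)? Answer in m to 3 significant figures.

β = v/c = 2.47×10^8 / 2.998×10^8 = 0.82388
γ = 1/√(1 − 0.82388²) = 1.7644
L₀ = γL = 1.7644 × 116 = 205 m

L₀ ≈ 205 m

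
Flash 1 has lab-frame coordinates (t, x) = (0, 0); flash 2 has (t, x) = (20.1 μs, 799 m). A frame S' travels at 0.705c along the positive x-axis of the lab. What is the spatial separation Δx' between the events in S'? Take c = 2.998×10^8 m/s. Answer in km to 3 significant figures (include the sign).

γ = 1/√(1 − 0.705²) = 1.4100
Δx' = γ(Δx − vΔt) = 1.4100 × (799 m − 0.705×(2.998×10^8 m/s)×20.1×10^-6 s)
= 1.4100 × (-3449.3 m) = -4.86 km

Δx' ≈ -4.86 km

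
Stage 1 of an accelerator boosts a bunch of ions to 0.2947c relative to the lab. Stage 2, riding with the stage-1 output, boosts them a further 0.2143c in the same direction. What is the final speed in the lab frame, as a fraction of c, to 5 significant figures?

u ≈ 0.47876c

Compose boost 2: (0.2143 + 0.2947)/(1 + 0.2143×0.2947) = 0.50900/1.063154 = 0.47876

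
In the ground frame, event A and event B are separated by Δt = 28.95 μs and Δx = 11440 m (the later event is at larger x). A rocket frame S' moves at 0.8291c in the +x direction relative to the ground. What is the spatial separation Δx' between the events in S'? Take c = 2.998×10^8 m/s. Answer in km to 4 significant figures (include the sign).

γ = 1/√(1 − 0.8291²) = 1.78859
Δx' = γ(Δx − vΔt) = 1.78859 × (11440 m − 0.8291×(2.998×10^8 m/s)×28.95×10^-6 s)
= 1.78859 × (4244.07 m) = 7.591 km

Δx' ≈ 7.591 km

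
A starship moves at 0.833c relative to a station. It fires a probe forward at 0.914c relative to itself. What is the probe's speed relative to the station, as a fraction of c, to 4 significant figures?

Relativistic velocity addition: u = (u' + v)/(1 + u'v/c²)
= (0.914 + 0.833)/(1 + 0.914×0.833) = 1.747/1.76136 = 0.9918

u ≈ 0.9918c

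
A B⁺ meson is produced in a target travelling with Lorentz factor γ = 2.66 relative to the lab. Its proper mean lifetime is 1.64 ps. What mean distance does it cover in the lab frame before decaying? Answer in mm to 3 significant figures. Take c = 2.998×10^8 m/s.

d ≈ 1.21 mm

β = √(1 − 1/γ²) = √(1 − 1/2.66²) = 0.92664
Dilated lifetime: Δt = γτ₀ = 2.66 × 1.64 ps = 4.3624 ps
d = vΔt = 0.92664c × 4.3624 ps = 2.7781×10^8 m/s × 4.3624×10^-12 s = 1.21 mm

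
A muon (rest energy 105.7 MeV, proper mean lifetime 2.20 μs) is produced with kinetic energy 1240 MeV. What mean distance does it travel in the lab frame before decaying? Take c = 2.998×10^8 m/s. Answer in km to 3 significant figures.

γ = 1 + K/(m₀c²) = 1 + 1240/105.7 = 12.731
β = √(1 − 1/γ²) = 0.99691
Dilated lifetime: γτ₀ = 12.731 × 2.20 μs = 28.009 μs
d = βc·γτ₀ = 0.99691 × (2.998×10^8 m/s) × 2.8009×10^-5 s = 8.37 km

d ≈ 8.37 km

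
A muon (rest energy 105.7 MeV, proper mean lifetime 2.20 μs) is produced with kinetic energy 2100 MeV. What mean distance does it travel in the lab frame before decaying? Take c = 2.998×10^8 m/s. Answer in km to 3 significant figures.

d ≈ 13.7 km

γ = 1 + K/(m₀c²) = 1 + 2100/105.7 = 20.868
β = √(1 − 1/γ²) = 0.99885
Dilated lifetime: γτ₀ = 20.868 × 2.20 μs = 45.909 μs
d = βc·γτ₀ = 0.99885 × (2.998×10^8 m/s) × 4.5909×10^-5 s = 13.7 km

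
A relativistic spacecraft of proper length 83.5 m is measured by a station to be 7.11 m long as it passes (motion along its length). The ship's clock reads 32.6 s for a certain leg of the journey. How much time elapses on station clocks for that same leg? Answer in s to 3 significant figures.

Length contraction ⇒ γ = L₀/L = 83.5/7.11 = 11.744
Time dilation: Δt = γτ₀ = 11.744 × 32.6 s = 383 s

Δt ≈ 383 s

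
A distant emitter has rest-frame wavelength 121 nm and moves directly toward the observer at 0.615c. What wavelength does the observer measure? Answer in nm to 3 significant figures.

λ_obs ≈ 59.1 nm

Relativistic Doppler: λ_obs = λ_src √((1−β)/(1+β))
= 121 × √(0.38500/1.6150) = 121 × 0.48825 = 59.1 nm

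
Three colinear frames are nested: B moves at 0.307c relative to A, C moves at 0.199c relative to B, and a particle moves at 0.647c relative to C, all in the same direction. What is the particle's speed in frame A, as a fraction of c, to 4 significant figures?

u ≈ 0.8589c

Compose boost 2: (0.199 + 0.307)/(1 + 0.199×0.307) = 0.5060/1.06109 = 0.476867
Compose boost 3: (0.647 + 0.476867)/(1 + 0.647×0.476867) = 1.12387/1.30853 = 0.8589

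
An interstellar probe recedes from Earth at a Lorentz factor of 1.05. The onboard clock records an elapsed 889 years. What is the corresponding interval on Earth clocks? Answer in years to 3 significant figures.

γ = 1.05 (given)
Time dilation: Δt = γτ₀ = 1.05 × 889 years = 933 years

Δt ≈ 933 years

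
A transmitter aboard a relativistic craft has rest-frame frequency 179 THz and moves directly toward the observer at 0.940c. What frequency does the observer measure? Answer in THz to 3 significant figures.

f_obs ≈ 1020 THz

Relativistic Doppler: f_obs = f_src √((1+β)/(1−β))
= 179 × √(1.9400/0.060000) = 179 × 5.6862 = 1020 THz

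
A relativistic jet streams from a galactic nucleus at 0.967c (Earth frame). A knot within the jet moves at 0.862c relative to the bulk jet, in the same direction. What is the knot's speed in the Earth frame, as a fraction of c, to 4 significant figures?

u ≈ 0.9975c

Relativistic velocity addition: u = (u' + v)/(1 + u'v/c²)
= (0.862 + 0.967)/(1 + 0.862×0.967) = 1.829/1.83355 = 0.9975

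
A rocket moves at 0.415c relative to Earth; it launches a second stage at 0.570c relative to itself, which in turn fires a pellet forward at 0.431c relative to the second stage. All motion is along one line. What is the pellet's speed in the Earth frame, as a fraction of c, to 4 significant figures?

u ≈ 0.9138c

Compose boost 2: (0.570 + 0.415)/(1 + 0.570×0.415) = 0.9850/1.23655 = 0.796571
Compose boost 3: (0.431 + 0.796571)/(1 + 0.431×0.796571) = 1.22757/1.34332 = 0.9138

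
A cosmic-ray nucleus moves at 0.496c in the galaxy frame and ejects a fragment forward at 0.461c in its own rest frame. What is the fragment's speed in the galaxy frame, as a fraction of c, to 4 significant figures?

u ≈ 0.7789c

Compose boost 2: (0.461 + 0.496)/(1 + 0.461×0.496) = 0.9570/1.22866 = 0.7789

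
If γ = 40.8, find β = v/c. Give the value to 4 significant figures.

β ≈ 0.9997

β = √(1 − 1/γ²) = √(1 − 1/40.8²) = √(0.999399) = 0.9997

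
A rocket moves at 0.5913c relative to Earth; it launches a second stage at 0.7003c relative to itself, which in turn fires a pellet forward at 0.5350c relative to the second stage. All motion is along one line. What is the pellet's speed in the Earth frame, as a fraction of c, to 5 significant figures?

u ≈ 0.97294c

Compose boost 2: (0.7003 + 0.5913)/(1 + 0.7003×0.5913) = 1.2916/1.414087 = 0.9133806
Compose boost 3: (0.5350 + 0.9133806)/(1 + 0.5350×0.9133806) = 1.448381/1.488659 = 0.97294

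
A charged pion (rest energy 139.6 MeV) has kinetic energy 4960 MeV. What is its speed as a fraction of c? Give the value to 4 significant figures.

γ = 1 + K/(m₀c²) = 1 + 4960/139.6 = 36.5301
β = √(1 − 1/γ²) = 0.9996

β ≈ 0.9996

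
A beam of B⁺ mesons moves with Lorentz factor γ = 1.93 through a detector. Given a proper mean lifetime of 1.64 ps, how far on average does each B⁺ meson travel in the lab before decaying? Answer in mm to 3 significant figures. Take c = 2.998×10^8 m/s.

β = √(1 − 1/γ²) = √(1 − 1/1.93²) = 0.85530
Dilated lifetime: Δt = γτ₀ = 1.93 × 1.64 ps = 3.1652 ps
d = vΔt = 0.85530c × 3.1652 ps = 2.5642×10^8 m/s × 3.1652×10^-12 s = 0.812 mm

d ≈ 0.812 mm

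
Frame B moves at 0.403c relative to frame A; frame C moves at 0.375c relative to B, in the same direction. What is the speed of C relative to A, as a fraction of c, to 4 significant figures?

u ≈ 0.6759c

Compose boost 2: (0.375 + 0.403)/(1 + 0.375×0.403) = 0.7780/1.15112 = 0.6759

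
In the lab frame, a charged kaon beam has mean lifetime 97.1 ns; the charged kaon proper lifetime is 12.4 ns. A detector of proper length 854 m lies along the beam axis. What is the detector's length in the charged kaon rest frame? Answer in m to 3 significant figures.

Time dilation ⇒ γ = Δt/τ₀ = 97.1/12.4 = 7.8306
Length contraction: L = L₀/γ = 854/7.8306 = 109 m

L ≈ 109 m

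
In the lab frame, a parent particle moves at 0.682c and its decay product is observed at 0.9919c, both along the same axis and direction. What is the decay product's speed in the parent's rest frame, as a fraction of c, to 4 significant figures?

Inverse velocity addition: u' = (u − v)/(1 − uv/c²)
= (0.9919 − 0.682)/(1 − 0.9919×0.682) = 0.3099/0.323524 = 0.9579

u' ≈ 0.9579c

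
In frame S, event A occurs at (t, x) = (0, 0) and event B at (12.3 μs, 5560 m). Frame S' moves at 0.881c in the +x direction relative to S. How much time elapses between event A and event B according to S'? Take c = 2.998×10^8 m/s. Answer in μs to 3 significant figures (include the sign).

Δt' ≈ -8.54 μs

γ = 1/√(1 − 0.881²) = 2.1136
Δt' = γ(Δt − vΔx/c²) = 2.1136 × (12.3 μs − 0.881×5560 m / (2.998×10^8 m/s))
= 2.1136 × (-4.0388 μs) = -8.54 μs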